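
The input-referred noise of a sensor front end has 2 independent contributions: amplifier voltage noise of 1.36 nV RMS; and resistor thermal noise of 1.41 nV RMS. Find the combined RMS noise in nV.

Uncorrelated sources add in power (mean-square): V_tot = √(ΣV_i²)
V_tot = √[(1.36×10⁻⁹)² + (1.41×10⁻⁹)²] = 1.96×10⁻⁹ V = 1.96 nV

1.96 nV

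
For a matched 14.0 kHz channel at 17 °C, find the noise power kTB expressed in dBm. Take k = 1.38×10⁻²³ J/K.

T = 17 °C + 273.15 = 290.15 K
P_n = kTB = 1.38×10⁻²³ × 290.15 × 1.40×10⁴ = 5.61×10⁻¹⁷ W
In dBm: 10 log₁₀(5.61×10⁻¹⁷ / 10⁻³) = −132.5 dBm

−132.5 dBm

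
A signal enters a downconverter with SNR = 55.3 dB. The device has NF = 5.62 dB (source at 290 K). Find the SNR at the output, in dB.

By definition F = SNR_in/SNR_out, so in dB: SNR_out = SNR_in − NF
SNR_out = 55.3 − 5.62 = 49.68 dB

49.68 dB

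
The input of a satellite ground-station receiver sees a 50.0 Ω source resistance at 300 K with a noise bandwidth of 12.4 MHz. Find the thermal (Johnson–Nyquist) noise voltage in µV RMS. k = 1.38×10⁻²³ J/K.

3.20 µV

V_n = √(4kTRB)
4kTRB = 4 × 1.38×10⁻²³ × 300 × 5.00×10¹ × 1.24×10⁷ = 1.03×10⁻¹¹ V²
V_n = √(1.03×10⁻¹¹) = 3.20×10⁻⁶ V = 3.20 µV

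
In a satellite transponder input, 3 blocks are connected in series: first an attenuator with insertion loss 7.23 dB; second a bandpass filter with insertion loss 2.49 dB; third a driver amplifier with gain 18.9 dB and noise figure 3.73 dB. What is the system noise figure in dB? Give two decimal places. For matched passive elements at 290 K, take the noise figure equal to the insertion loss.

Convert to linear (a loss of L dB is a gain of −L dB): F_i = 10^(NF_i/10), G_i = 10^(G_i,dB/10)
  Stage 1: F_1 = 10^(7.23/10) = 5.284, G_1 = 10^(−7.23/10) = 0.1892
  Stage 2: F_2 = 10^(2.49/10) = 1.774, G_2 = 10^(−2.49/10) = 0.5636
  Stage 3: F_3 = 10^(3.73/10) = 2.360, G_3 = 10^(18.9/10) = 77.62
Friis cascade:
  F = 5.284 + (1.774 − 1)/0.1892 + (2.360 − 1)/0.1067 = 22.13
NF = 10 log₁₀(22.13) = 13.45 dB

13.45 dB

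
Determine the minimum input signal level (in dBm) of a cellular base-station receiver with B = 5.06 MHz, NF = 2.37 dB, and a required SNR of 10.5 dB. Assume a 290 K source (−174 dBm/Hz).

−94.1 dBm

Sensitivity = −174 + 10 log₁₀(B) + NF + SNR_min
= −174 + 67.04 + 2.37 + 10.5
= −94.09 dBm → −94.1 dBm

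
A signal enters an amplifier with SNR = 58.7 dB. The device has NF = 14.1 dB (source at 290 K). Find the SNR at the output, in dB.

44.6 dB

By definition F = SNR_in/SNR_out, so in dB: SNR_out = SNR_in − NF
SNR_out = 58.7 − 14.1 = 44.6 dB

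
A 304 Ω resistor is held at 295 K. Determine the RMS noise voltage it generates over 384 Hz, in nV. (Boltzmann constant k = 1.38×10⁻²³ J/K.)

43.6 nV

V_n = √(4kTRB)
4kTRB = 4 × 1.38×10⁻²³ × 295 × 3.04×10² × 3.84×10² = 1.90×10⁻¹⁵ V²
V_n = √(1.90×10⁻¹⁵) = 4.36×10⁻⁸ V = 43.6 nV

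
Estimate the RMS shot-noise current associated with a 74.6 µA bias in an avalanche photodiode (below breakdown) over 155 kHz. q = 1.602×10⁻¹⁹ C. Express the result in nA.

I_n = √(2qI·B)
2qI·B = 2 × 1.602×10⁻¹⁹ × 7.46×10⁻⁵ × 1.55×10⁵ = 3.70×10⁻¹⁸ A²
I_n = √(3.70×10⁻¹⁸) = 1.92×10⁻⁹ A = 1.92 nA

1.92 nA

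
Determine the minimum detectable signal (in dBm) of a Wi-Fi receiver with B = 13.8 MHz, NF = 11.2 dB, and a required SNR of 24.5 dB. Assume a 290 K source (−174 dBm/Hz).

−66.9 dBm

Sensitivity = −174 + 10 log₁₀(B) + NF + SNR_min
= −174 + 71.4 + 11.2 + 24.5
= −66.9 dBm → −66.9 dBm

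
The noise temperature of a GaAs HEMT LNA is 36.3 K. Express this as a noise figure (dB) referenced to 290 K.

F = 1 + T_e/T₀ = 1 + 36.3/290 = 1.12517
NF = 10 log₁₀(1.12517) = 0.512 dB

0.512 dB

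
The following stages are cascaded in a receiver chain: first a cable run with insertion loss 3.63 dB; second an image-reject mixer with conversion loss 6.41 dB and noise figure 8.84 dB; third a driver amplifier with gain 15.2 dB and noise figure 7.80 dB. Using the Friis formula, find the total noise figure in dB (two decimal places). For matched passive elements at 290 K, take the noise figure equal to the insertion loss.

Convert to linear (a loss of L dB is a gain of −L dB): F_i = 10^(NF_i/10), G_i = 10^(G_i,dB/10)
  Stage 1: F_1 = 10^(3.63/10) = 2.307, G_1 = 10^(−3.63/10) = 0.4335
  Stage 2: F_2 = 10^(8.84/10) = 7.656, G_2 = 10^(−6.41/10) = 0.2286
  Stage 3: F_3 = 10^(7.80/10) = 6.026, G_3 = 10^(15.2/10) = 33.11
Friis cascade:
  F = 2.307 + (7.656 − 1)/0.4335 + (6.026 − 1)/0.09908 = 68.38
NF = 10 log₁₀(68.38) = 18.35 dB

18.35 dB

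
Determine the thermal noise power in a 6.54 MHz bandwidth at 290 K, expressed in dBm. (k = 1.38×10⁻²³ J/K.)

P_n = kTB = 1.38×10⁻²³ × 290 × 6.54×10⁶ = 2.62×10⁻¹⁴ W
In dBm: 10 log₁₀(2.62×10⁻¹⁴ / 10⁻³) = −105.8 dBm

−105.8 dBm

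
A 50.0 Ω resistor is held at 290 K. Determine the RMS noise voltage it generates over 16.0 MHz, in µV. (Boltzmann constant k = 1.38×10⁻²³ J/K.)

3.58 µV

V_n = √(4kTRB)
4kTRB = 4 × 1.38×10⁻²³ × 290 × 5.00×10¹ × 1.60×10⁷ = 1.28×10⁻¹¹ V²
V_n = √(1.28×10⁻¹¹) = 3.58×10⁻⁶ V = 3.58 µV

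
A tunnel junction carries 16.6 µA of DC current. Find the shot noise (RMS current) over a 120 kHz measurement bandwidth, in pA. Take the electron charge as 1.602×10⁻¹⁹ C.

I_n = √(2qI·B)
2qI·B = 2 × 1.602×10⁻¹⁹ × 1.66×10⁻⁵ × 1.20×10⁵ = 6.38×10⁻¹⁹ A²
I_n = √(6.38×10⁻¹⁹) = 7.99×10⁻¹⁰ A = 799 pA

799 pA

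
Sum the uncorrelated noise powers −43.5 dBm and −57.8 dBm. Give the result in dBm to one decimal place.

−43.3 dBm

Convert to linear, add, convert back:
P₁ = 4.47×10⁻⁸ W, P₂ = 1.66×10⁻⁹ W
P_tot = 4.63×10⁻⁸ W → 10 log₁₀(P_tot / 10⁻³) = −43.3 dBm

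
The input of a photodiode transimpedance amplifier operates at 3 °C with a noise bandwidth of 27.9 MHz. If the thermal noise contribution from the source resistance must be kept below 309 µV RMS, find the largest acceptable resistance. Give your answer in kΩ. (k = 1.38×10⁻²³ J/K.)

225 kΩ

T = 3 °C + 273.15 = 276.15 K
Johnson–Nyquist: V_n = √(4kTRB) ⇒ R = V_n² / (4kTB)
4kTB = 4 × 1.38×10⁻²³ × 276.15 × 2.79×10⁷ = 4.25×10⁻¹³
R = (3.09×10⁻⁴)² / 4.25×10⁻¹³ = 2.25×10⁵ Ω = 225 kΩ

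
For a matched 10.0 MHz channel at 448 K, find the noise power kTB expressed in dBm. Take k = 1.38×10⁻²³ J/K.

−102.1 dBm

P_n = kTB = 1.38×10⁻²³ × 448 × 1.00×10⁷ = 6.18×10⁻¹⁴ W
In dBm: 10 log₁₀(6.18×10⁻¹⁴ / 10⁻³) = −102.1 dBm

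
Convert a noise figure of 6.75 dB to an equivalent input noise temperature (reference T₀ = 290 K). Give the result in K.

1082 K

F = 10^(6.75/10) = 4.73151
T_e = (F − 1)·T₀ = (4.73151 − 1) × 290 = 1082 K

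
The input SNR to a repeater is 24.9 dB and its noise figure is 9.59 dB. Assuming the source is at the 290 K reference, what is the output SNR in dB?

By definition F = SNR_in/SNR_out, so in dB: SNR_out = SNR_in − NF
SNR_out = 24.9 − 9.59 = 15.31 dB

15.31 dB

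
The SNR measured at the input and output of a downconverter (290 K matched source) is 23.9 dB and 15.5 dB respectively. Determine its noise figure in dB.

NF (dB) = SNR_in(dB) − SNR_out(dB) when the source is at T₀
NF = 23.9 − 15.5 = 8.4 dB

8.4 dB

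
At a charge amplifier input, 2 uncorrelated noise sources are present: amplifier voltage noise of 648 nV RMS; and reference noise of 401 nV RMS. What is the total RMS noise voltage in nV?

Uncorrelated sources add in power (mean-square): V_tot = √(ΣV_i²)
V_tot = √[(6.48×10⁻⁷)² + (4.01×10⁻⁷)²] = 7.62×10⁻⁷ V = 762 nV

762 nV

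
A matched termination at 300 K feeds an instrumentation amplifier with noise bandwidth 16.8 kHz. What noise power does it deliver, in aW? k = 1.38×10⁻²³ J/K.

P_n = kTB = 1.38×10⁻²³ × 300 × 1.68×10⁴ = 6.96×10⁻¹⁷ W = 69.6 aW

69.6 aW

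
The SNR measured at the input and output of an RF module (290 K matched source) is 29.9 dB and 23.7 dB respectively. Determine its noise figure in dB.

NF (dB) = SNR_in(dB) − SNR_out(dB) when the source is at T₀
NF = 29.9 − 23.7 = 6.2 dB

6.2 dB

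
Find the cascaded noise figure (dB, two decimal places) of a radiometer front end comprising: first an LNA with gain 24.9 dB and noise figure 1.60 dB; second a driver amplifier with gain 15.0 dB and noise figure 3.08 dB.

1.61 dB

Convert to linear (a loss of L dB is a gain of −L dB): F_i = 10^(NF_i/10), G_i = 10^(G_i,dB/10)
  Stage 1: F_1 = 10^(1.60/10) = 1.445, G_1 = 10^(24.9/10) = 309.0
  Stage 2: F_2 = 10^(3.08/10) = 2.032, G_2 = 10^(15.0/10) = 31.62
Friis cascade:
  F = 1.445 + (2.032 − 1)/309.0 = 1.449
NF = 10 log₁₀(1.449) = 1.61 dB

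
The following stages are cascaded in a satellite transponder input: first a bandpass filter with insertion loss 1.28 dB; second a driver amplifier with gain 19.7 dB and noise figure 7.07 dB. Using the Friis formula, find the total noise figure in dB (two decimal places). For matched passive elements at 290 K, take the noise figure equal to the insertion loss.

Convert to linear (a loss of L dB is a gain of −L dB): F_i = 10^(NF_i/10), G_i = 10^(G_i,dB/10)
  Stage 1: F_1 = 10^(1.28/10) = 1.343, G_1 = 10^(−1.28/10) = 0.7447
  Stage 2: F_2 = 10^(7.07/10) = 5.093, G_2 = 10^(19.7/10) = 93.33
Friis cascade:
  F = 1.343 + (5.093 − 1)/0.7447 = 6.839
NF = 10 log₁₀(6.839) = 8.35 dB

8.35 dB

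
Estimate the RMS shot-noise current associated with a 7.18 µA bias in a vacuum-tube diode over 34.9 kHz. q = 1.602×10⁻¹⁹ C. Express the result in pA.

I_n = √(2qI·B)
2qI·B = 2 × 1.602×10⁻¹⁹ × 7.18×10⁻⁶ × 3.49×10⁴ = 8.03×10⁻²⁰ A²
I_n = √(8.03×10⁻²⁰) = 2.83×10⁻¹⁰ A = 283 pA

283 pA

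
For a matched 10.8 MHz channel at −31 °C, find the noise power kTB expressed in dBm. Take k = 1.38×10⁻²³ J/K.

T = −31 °C + 273.15 = 242.15 K
P_n = kTB = 1.38×10⁻²³ × 242.15 × 1.08×10⁷ = 3.61×10⁻¹⁴ W
In dBm: 10 log₁₀(3.61×10⁻¹⁴ / 10⁻³) = −104.4 dBm

−104.4 dBm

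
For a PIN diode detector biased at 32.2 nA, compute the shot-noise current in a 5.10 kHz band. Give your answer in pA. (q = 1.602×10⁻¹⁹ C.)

7.25 pA

I_n = √(2qI·B)
2qI·B = 2 × 1.602×10⁻¹⁹ × 3.22×10⁻⁸ × 5.10×10³ = 5.26×10⁻²³ A²
I_n = √(5.26×10⁻²³) = 7.25×10⁻¹² A = 7.25 pA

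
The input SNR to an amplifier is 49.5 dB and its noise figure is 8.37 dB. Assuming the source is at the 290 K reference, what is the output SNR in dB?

By definition F = SNR_in/SNR_out, so in dB: SNR_out = SNR_in − NF
SNR_out = 49.5 − 8.37 = 41.13 dB

41.13 dB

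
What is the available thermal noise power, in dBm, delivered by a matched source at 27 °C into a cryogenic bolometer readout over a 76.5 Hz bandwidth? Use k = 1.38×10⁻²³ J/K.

−155.0 dBm

T = 27 °C + 273.15 = 300.15 K
P_n = kTB = 1.38×10⁻²³ × 300.15 × 7.65×10¹ = 3.17×10⁻¹⁹ W
In dBm: 10 log₁₀(3.17×10⁻¹⁹ / 10⁻³) = −155.0 dBm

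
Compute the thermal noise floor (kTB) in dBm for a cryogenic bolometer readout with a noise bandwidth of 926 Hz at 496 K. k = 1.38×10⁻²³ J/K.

P_n = kTB = 1.38×10⁻²³ × 496 × 9.26×10² = 6.34×10⁻¹⁸ W
In dBm: 10 log₁₀(6.34×10⁻¹⁸ / 10⁻³) = −142.0 dBm

−142.0 dBm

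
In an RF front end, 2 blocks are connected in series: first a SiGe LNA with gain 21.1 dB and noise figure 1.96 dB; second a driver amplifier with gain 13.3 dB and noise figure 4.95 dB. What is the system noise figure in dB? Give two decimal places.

Convert to linear (a loss of L dB is a gain of −L dB): F_i = 10^(NF_i/10), G_i = 10^(G_i,dB/10)
  Stage 1: F_1 = 10^(1.96/10) = 1.570, G_1 = 10^(21.1/10) = 128.8
  Stage 2: F_2 = 10^(4.95/10) = 3.126, G_2 = 10^(13.3/10) = 21.38
Friis cascade:
  F = 1.570 + (3.126 − 1)/128.8 = 1.587
NF = 10 log₁₀(1.587) = 2.01 dB

2.01 dB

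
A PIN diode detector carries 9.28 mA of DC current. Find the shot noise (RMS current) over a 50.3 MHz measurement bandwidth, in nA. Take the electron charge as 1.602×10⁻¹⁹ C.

387 nA

I_n = √(2qI·B)
2qI·B = 2 × 1.602×10⁻¹⁹ × 9.28×10⁻³ × 5.03×10⁷ = 1.50×10⁻¹³ A²
I_n = √(1.50×10⁻¹³) = 3.87×10⁻⁷ A = 387 nA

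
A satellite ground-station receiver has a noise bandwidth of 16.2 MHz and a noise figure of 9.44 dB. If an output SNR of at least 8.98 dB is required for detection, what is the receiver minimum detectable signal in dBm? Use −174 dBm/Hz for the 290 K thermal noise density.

−83.5 dBm

Sensitivity = −174 + 10 log₁₀(B) + NF + SNR_min
= −174 + 72.1 + 9.44 + 8.98
= −83.48 dBm → −83.5 dBm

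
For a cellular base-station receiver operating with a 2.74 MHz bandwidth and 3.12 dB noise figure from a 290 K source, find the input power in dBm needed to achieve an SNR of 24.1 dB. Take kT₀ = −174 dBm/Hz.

−82.4 dBm

Sensitivity = −174 + 10 log₁₀(B) + NF + SNR_min
= −174 + 64.38 + 3.12 + 24.1
= −82.40 dBm → −82.4 dBm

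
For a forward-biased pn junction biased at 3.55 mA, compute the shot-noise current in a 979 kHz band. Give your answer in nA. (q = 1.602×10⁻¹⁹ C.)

I_n = √(2qI·B)
2qI·B = 2 × 1.602×10⁻¹⁹ × 3.55×10⁻³ × 9.79×10⁵ = 1.11×10⁻¹⁵ A²
I_n = √(1.11×10⁻¹⁵) = 3.34×10⁻⁸ A = 33.4 nA

33.4 nA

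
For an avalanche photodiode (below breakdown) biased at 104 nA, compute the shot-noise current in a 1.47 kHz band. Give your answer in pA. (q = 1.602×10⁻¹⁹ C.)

7.00 pA

I_n = √(2qI·B)
2qI·B = 2 × 1.602×10⁻¹⁹ × 1.04×10⁻⁷ × 1.47×10³ = 4.90×10⁻²³ A²
I_n = √(4.90×10⁻²³) = 7.00×10⁻¹² A = 7.00 pA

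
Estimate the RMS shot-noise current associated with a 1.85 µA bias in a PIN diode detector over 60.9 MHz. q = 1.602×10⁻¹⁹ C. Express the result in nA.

6.01 nA

I_n = √(2qI·B)
2qI·B = 2 × 1.602×10⁻¹⁹ × 1.85×10⁻⁶ × 6.09×10⁷ = 3.61×10⁻¹⁷ A²
I_n = √(3.61×10⁻¹⁷) = 6.01×10⁻⁹ A = 6.01 nA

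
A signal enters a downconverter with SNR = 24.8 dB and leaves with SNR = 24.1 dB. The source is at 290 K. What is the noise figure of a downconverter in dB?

0.7 dB

NF (dB) = SNR_in(dB) − SNR_out(dB) when the source is at T₀
NF = 24.8 − 24.1 = 0.7 dB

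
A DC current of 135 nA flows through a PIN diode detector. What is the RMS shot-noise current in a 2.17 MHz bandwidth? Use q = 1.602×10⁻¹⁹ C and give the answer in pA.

306 pA

I_n = √(2qI·B)
2qI·B = 2 × 1.602×10⁻¹⁹ × 1.35×10⁻⁷ × 2.17×10⁶ = 9.39×10⁻²⁰ A²
I_n = √(9.39×10⁻²⁰) = 3.06×10⁻¹⁰ A = 306 pA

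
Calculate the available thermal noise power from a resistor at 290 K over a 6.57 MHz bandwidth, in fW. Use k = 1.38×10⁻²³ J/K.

26.3 fW

P_n = kTB = 1.38×10⁻²³ × 290 × 6.57×10⁶ = 2.63×10⁻¹⁴ W = 26.3 fW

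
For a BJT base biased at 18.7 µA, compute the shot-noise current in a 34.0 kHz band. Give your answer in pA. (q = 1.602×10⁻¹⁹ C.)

451 pA

I_n = √(2qI·B)
2qI·B = 2 × 1.602×10⁻¹⁹ × 1.87×10⁻⁵ × 3.40×10⁴ = 2.04×10⁻¹⁹ A²
I_n = √(2.04×10⁻¹⁹) = 4.51×10⁻¹⁰ A = 451 pA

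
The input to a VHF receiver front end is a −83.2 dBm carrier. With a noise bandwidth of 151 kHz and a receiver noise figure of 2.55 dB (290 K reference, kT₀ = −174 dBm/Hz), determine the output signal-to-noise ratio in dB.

36.5 dB

Noise floor: N = −174 + 10 log₁₀(B) + NF
10 log₁₀(1.51×10⁵) = 51.79 dB
N = −174 + 51.79 + 2.55 = −119.66 dBm
SNR = P_sig − N = −83.2 − (−119.66) = 36.46 dB → 36.5 dB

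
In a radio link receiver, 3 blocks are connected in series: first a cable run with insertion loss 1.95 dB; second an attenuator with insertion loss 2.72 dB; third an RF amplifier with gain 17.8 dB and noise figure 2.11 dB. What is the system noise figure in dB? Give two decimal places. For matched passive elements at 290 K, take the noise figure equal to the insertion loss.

6.78 dB

Convert to linear (a loss of L dB is a gain of −L dB): F_i = 10^(NF_i/10), G_i = 10^(G_i,dB/10)
  Stage 1: F_1 = 10^(1.95/10) = 1.567, G_1 = 10^(−1.95/10) = 0.6383
  Stage 2: F_2 = 10^(2.72/10) = 1.871, G_2 = 10^(−2.72/10) = 0.5346
  Stage 3: F_3 = 10^(2.11/10) = 1.626, G_3 = 10^(17.8/10) = 60.26
Friis cascade:
  F = 1.567 + (1.871 − 1)/0.6383 + (1.626 − 1)/0.3412 = 4.764
NF = 10 log₁₀(4.764) = 6.78 dB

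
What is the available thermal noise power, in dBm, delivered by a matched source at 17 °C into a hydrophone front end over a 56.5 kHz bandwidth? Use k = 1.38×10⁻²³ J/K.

−126.5 dBm

T = 17 °C + 273.15 = 290.15 K
P_n = kTB = 1.38×10⁻²³ × 290.15 × 5.65×10⁴ = 2.26×10⁻¹⁶ W
In dBm: 10 log₁₀(2.26×10⁻¹⁶ / 10⁻³) = −126.5 dBm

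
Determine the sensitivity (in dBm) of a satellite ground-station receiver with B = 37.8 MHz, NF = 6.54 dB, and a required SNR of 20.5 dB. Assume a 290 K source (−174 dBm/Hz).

Sensitivity = −174 + 10 log₁₀(B) + NF + SNR_min
= −174 + 75.77 + 6.54 + 20.5
= −71.19 dBm → −71.2 dBm

−71.2 dBm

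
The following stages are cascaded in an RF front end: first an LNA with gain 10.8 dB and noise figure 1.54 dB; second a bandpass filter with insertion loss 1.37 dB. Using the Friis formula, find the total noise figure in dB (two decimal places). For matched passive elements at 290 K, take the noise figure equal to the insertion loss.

Convert to linear (a loss of L dB is a gain of −L dB): F_i = 10^(NF_i/10), G_i = 10^(G_i,dB/10)
  Stage 1: F_1 = 10^(1.54/10) = 1.426, G_1 = 10^(10.8/10) = 12.02
  Stage 2: F_2 = 10^(1.37/10) = 1.371, G_2 = 10^(−1.37/10) = 0.7295
Friis cascade:
  F = 1.426 + (1.371 − 1)/12.02 = 1.456
NF = 10 log₁₀(1.456) = 1.63 dB

1.63 dB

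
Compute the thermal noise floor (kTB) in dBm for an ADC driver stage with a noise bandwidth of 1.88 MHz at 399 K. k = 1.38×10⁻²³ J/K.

−109.8 dBm

P_n = kTB = 1.38×10⁻²³ × 399 × 1.88×10⁶ = 1.04×10⁻¹⁴ W
In dBm: 10 log₁₀(1.04×10⁻¹⁴ / 10⁻³) = −109.8 dBm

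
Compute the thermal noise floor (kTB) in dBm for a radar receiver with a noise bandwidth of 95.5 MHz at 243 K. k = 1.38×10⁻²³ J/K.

P_n = kTB = 1.38×10⁻²³ × 243 × 9.55×10⁷ = 3.20×10⁻¹³ W
In dBm: 10 log₁₀(3.20×10⁻¹³ / 10⁻³) = −94.9 dBm

−94.9 dBm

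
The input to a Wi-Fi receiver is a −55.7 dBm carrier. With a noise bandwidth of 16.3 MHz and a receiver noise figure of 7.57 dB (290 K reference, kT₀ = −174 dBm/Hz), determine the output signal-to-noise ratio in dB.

38.6 dB

Noise floor: N = −174 + 10 log₁₀(B) + NF
10 log₁₀(1.63×10⁷) = 72.12 dB
N = −174 + 72.12 + 7.57 = −94.31 dBm
SNR = P_sig − N = −55.7 − (−94.31) = 38.61 dB → 38.6 dB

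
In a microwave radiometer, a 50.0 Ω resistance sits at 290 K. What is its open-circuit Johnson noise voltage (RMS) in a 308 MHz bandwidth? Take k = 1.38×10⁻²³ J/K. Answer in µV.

15.7 µV

V_n = √(4kTRB)
4kTRB = 4 × 1.38×10⁻²³ × 290 × 5.00×10¹ × 3.08×10⁸ = 2.47×10⁻¹⁰ V²
V_n = √(2.47×10⁻¹⁰) = 1.57×10⁻⁵ V = 15.7 µV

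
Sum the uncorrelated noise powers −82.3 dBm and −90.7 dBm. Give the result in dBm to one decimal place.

Convert to linear, add, convert back:
P₁ = 5.89×10⁻¹² W, P₂ = 8.51×10⁻¹³ W
P_tot = 6.74×10⁻¹² W → 10 log₁₀(P_tot / 10⁻³) = −81.7 dBm

−81.7 dBm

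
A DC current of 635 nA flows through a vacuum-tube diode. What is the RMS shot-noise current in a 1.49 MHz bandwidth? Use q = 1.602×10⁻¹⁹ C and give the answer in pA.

551 pA

I_n = √(2qI·B)
2qI·B = 2 × 1.602×10⁻¹⁹ × 6.35×10⁻⁷ × 1.49×10⁶ = 3.03×10⁻¹⁹ A²
I_n = √(3.03×10⁻¹⁹) = 5.51×10⁻¹⁰ A = 551 pA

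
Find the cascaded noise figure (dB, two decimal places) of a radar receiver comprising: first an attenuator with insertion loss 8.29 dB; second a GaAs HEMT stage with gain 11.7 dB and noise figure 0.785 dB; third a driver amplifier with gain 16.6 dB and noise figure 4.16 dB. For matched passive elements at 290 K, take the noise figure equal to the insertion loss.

9.45 dB

Convert to linear (a loss of L dB is a gain of −L dB): F_i = 10^(NF_i/10), G_i = 10^(G_i,dB/10)
  Stage 1: F_1 = 10^(8.29/10) = 6.745, G_1 = 10^(−8.29/10) = 0.1483
  Stage 2: F_2 = 10^(0.785/10) = 1.198, G_2 = 10^(11.7/10) = 14.79
  Stage 3: F_3 = 10^(4.16/10) = 2.606, G_3 = 10^(16.6/10) = 45.71
Friis cascade:
  F = 6.745 + (1.198 − 1)/0.1483 + (2.606 − 1)/2.193 = 8.814
NF = 10 log₁₀(8.814) = 9.45 dB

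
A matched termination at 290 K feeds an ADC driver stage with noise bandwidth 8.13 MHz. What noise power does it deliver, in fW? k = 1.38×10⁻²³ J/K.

P_n = kTB = 1.38×10⁻²³ × 290 × 8.13×10⁶ = 3.25×10⁻¹⁴ W = 32.5 fW

32.5 fW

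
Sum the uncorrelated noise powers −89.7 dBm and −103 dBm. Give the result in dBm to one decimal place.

−89.5 dBm

Convert to linear, add, convert back:
P₁ = 1.07×10⁻¹² W, P₂ = 5.01×10⁻¹⁴ W
P_tot = 1.12×10⁻¹² W → 10 log₁₀(P_tot / 10⁻³) = −89.5 dBm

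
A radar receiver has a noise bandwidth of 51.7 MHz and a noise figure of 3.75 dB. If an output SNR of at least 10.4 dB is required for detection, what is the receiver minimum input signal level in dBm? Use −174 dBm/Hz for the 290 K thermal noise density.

Sensitivity = −174 + 10 log₁₀(B) + NF + SNR_min
= −174 + 77.13 + 3.75 + 10.4
= −82.72 dBm → −82.7 dBm

−82.7 dBm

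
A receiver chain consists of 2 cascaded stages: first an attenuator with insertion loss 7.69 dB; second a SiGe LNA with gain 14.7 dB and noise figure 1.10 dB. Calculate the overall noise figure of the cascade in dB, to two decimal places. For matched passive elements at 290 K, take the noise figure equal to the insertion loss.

8.79 dB

Convert to linear (a loss of L dB is a gain of −L dB): F_i = 10^(NF_i/10), G_i = 10^(G_i,dB/10)
  Stage 1: F_1 = 10^(7.69/10) = 5.875, G_1 = 10^(−7.69/10) = 0.1702
  Stage 2: F_2 = 10^(1.10/10) = 1.288, G_2 = 10^(14.7/10) = 29.51
Friis cascade:
  F = 5.875 + (1.288 − 1)/0.1702 = 7.568
NF = 10 log₁₀(7.568) = 8.79 dB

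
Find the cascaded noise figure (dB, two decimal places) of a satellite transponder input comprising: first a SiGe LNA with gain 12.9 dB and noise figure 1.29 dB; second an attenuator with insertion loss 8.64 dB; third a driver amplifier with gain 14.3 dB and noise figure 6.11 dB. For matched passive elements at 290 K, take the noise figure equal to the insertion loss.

4.51 dB

Convert to linear (a loss of L dB is a gain of −L dB): F_i = 10^(NF_i/10), G_i = 10^(G_i,dB/10)
  Stage 1: F_1 = 10^(1.29/10) = 1.346, G_1 = 10^(12.9/10) = 19.50
  Stage 2: F_2 = 10^(8.64/10) = 7.311, G_2 = 10^(−8.64/10) = 0.1368
  Stage 3: F_3 = 10^(6.11/10) = 4.083, G_3 = 10^(14.3/10) = 26.92
Friis cascade:
  F = 1.346 + (7.311 − 1)/19.50 + (4.083 − 1)/2.667 = 2.826
NF = 10 log₁₀(2.826) = 4.51 dB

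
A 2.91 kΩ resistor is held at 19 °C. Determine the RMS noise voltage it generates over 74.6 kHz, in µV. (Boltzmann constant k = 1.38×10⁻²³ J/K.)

T = 19 °C + 273.15 = 292.15 K
V_n = √(4kTRB)
4kTRB = 4 × 1.38×10⁻²³ × 292.15 × 2.91×10³ × 7.46×10⁴ = 3.50×10⁻¹² V²
V_n = √(3.50×10⁻¹²) = 1.87×10⁻⁶ V = 1.87 µV

1.87 µV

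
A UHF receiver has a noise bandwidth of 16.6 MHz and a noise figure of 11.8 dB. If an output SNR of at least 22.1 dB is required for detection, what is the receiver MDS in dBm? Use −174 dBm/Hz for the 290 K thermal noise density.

Sensitivity = −174 + 10 log₁₀(B) + NF + SNR_min
= −174 + 72.2 + 11.8 + 22.1
= −67.9 dBm → −67.9 dBm

−67.9 dBm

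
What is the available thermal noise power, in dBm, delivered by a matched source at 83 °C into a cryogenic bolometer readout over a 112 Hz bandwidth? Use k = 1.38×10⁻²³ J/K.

−152.6 dBm

T = 83 °C + 273.15 = 356.15 K
P_n = kTB = 1.38×10⁻²³ × 356.15 × 1.12×10² = 5.50×10⁻¹⁹ W
In dBm: 10 log₁₀(5.50×10⁻¹⁹ / 10⁻³) = −152.6 dBm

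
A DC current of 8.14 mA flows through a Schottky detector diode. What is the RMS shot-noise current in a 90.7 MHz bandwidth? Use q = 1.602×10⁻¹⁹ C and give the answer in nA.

I_n = √(2qI·B)
2qI·B = 2 × 1.602×10⁻¹⁹ × 8.14×10⁻³ × 9.07×10⁷ = 2.37×10⁻¹³ A²
I_n = √(2.37×10⁻¹³) = 4.86×10⁻⁷ A = 486 nA

486 nA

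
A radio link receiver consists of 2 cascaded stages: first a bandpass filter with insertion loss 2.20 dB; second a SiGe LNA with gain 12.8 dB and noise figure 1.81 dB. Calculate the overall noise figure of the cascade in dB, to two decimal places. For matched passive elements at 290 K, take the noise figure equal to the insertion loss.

Convert to linear (a loss of L dB is a gain of −L dB): F_i = 10^(NF_i/10), G_i = 10^(G_i,dB/10)
  Stage 1: F_1 = 10^(2.20/10) = 1.660, G_1 = 10^(−2.20/10) = 0.6026
  Stage 2: F_2 = 10^(1.81/10) = 1.517, G_2 = 10^(12.8/10) = 19.05
Friis cascade:
  F = 1.660 + (1.517 − 1)/0.6026 = 2.518
NF = 10 log₁₀(2.518) = 4.01 dB

4.01 dB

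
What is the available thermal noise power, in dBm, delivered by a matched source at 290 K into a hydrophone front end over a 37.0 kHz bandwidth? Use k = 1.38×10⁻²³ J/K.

−128.3 dBm

P_n = kTB = 1.38×10⁻²³ × 290 × 3.70×10⁴ = 1.48×10⁻¹⁶ W
In dBm: 10 log₁₀(1.48×10⁻¹⁶ / 10⁻³) = −128.3 dBm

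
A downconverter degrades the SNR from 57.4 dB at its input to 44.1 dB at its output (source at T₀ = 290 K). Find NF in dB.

13.3 dB

NF (dB) = SNR_in(dB) − SNR_out(dB) when the source is at T₀
NF = 57.4 − 44.1 = 13.3 dB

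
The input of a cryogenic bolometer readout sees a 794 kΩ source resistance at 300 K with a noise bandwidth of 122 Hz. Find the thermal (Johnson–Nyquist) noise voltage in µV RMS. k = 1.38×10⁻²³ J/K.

V_n = √(4kTRB)
4kTRB = 4 × 1.38×10⁻²³ × 300 × 7.94×10⁵ × 1.22×10² = 1.60×10⁻¹² V²
V_n = √(1.60×10⁻¹²) = 1.27×10⁻⁶ V = 1.27 µV

1.27 µV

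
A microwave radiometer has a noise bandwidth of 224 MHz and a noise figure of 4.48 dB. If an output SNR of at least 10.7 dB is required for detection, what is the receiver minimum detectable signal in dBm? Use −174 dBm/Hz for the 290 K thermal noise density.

−75.3 dBm

Sensitivity = −174 + 10 log₁₀(B) + NF + SNR_min
= −174 + 83.5 + 4.48 + 10.7
= −75.32 dBm → −75.3 dBm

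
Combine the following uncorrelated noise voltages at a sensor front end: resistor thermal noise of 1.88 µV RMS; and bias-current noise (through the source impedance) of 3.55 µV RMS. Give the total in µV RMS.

4.02 µV

Uncorrelated sources add in power (mean-square): V_tot = √(ΣV_i²)
V_tot = √[(1.88×10⁻⁶)² + (3.55×10⁻⁶)²] = 4.02×10⁻⁶ V = 4.02 µV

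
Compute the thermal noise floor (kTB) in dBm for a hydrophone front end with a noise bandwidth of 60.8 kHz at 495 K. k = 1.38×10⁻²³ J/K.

−123.8 dBm

P_n = kTB = 1.38×10⁻²³ × 495 × 6.08×10⁴ = 4.15×10⁻¹⁶ W
In dBm: 10 log₁₀(4.15×10⁻¹⁶ / 10⁻³) = −123.8 dBm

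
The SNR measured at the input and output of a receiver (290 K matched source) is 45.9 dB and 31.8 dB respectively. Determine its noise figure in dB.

14.1 dB

NF (dB) = SNR_in(dB) − SNR_out(dB) when the source is at T₀
NF = 45.9 − 31.8 = 14.1 dB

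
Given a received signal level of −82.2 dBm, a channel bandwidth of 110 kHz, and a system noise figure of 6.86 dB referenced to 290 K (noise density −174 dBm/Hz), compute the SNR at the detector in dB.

34.5 dB

Noise floor: N = −174 + 10 log₁₀(B) + NF
10 log₁₀(1.10×10⁵) = 50.41 dB
N = −174 + 50.41 + 6.86 = −116.73 dBm
SNR = P_sig − N = −82.2 − (−116.73) = 34.53 dB → 34.5 dB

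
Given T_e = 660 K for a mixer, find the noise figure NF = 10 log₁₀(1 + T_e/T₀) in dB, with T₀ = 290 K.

F = 1 + T_e/T₀ = 1 + 660/290 = 3.27586
NF = 10 log₁₀(3.27586) = 5.15 dB

5.15 dB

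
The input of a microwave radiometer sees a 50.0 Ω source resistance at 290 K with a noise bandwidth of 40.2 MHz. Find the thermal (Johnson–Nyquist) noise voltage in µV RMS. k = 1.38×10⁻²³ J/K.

5.67 µV

V_n = √(4kTRB)
4kTRB = 4 × 1.38×10⁻²³ × 290 × 5.00×10¹ × 4.02×10⁷ = 3.22×10⁻¹¹ V²
V_n = √(3.22×10⁻¹¹) = 5.67×10⁻⁶ V = 5.67 µV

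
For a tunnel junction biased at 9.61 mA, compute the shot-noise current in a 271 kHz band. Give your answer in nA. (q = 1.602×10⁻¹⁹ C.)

I_n = √(2qI·B)
2qI·B = 2 × 1.602×10⁻¹⁹ × 9.61×10⁻³ × 2.71×10⁵ = 8.34×10⁻¹⁶ A²
I_n = √(8.34×10⁻¹⁶) = 2.89×10⁻⁸ A = 28.9 nA

28.9 nA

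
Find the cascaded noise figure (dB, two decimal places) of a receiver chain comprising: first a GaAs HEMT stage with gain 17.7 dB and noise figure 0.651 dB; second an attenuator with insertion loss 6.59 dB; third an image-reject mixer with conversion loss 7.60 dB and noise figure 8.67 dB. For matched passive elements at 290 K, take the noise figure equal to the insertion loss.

2.34 dB

Convert to linear (a loss of L dB is a gain of −L dB): F_i = 10^(NF_i/10), G_i = 10^(G_i,dB/10)
  Stage 1: F_1 = 10^(0.651/10) = 1.162, G_1 = 10^(17.7/10) = 58.88
  Stage 2: F_2 = 10^(6.59/10) = 4.560, G_2 = 10^(−6.59/10) = 0.2193
  Stage 3: F_3 = 10^(8.67/10) = 7.362, G_3 = 10^(−7.60/10) = 0.1738
Friis cascade:
  F = 1.162 + (4.560 − 1)/58.88 + (7.362 − 1)/12.91 = 1.715
NF = 10 log₁₀(1.715) = 2.34 dB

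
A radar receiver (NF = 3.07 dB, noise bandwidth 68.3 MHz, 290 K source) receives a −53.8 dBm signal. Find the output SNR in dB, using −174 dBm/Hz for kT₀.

38.8 dB

Noise floor: N = −174 + 10 log₁₀(B) + NF
10 log₁₀(6.83×10⁷) = 78.34 dB
N = −174 + 78.34 + 3.07 = −92.59 dBm
SNR = P_sig − N = −53.8 − (−92.59) = 38.79 dB → 38.8 dB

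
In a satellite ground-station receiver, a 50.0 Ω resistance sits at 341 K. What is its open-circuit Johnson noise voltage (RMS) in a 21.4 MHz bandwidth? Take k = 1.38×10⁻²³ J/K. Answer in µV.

4.49 µV

V_n = √(4kTRB)
4kTRB = 4 × 1.38×10⁻²³ × 341 × 5.00×10¹ × 2.14×10⁷ = 2.01×10⁻¹¹ V²
V_n = √(2.01×10⁻¹¹) = 4.49×10⁻⁶ V = 4.49 µV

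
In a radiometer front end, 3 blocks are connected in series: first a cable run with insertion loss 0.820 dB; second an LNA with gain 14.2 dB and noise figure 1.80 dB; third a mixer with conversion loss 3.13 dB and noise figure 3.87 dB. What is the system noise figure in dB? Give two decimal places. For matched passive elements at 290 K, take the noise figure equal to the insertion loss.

Convert to linear (a loss of L dB is a gain of −L dB): F_i = 10^(NF_i/10), G_i = 10^(G_i,dB/10)
  Stage 1: F_1 = 10^(0.820/10) = 1.208, G_1 = 10^(−0.820/10) = 0.8279
  Stage 2: F_2 = 10^(1.80/10) = 1.514, G_2 = 10^(14.2/10) = 26.30
  Stage 3: F_3 = 10^(3.87/10) = 2.438, G_3 = 10^(−3.13/10) = 0.4864
Friis cascade:
  F = 1.208 + (1.514 − 1)/0.8279 + (2.438 − 1)/21.78 = 1.894
NF = 10 log₁₀(1.894) = 2.77 dB

2.77 dB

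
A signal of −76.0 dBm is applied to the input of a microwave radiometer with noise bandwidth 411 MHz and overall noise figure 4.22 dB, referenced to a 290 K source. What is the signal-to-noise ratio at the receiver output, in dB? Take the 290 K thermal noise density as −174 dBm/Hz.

Noise floor: N = −174 + 10 log₁₀(B) + NF
10 log₁₀(4.11×10⁸) = 86.14 dB
N = −174 + 86.14 + 4.22 = −83.64 dBm
SNR = P_sig − N = −76.0 − (−83.64) = 7.64 dB → 7.6 dB

7.6 dB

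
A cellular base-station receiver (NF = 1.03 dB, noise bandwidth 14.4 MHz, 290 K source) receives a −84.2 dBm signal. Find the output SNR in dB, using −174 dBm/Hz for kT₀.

17.2 dB

Noise floor: N = −174 + 10 log₁₀(B) + NF
10 log₁₀(1.44×10⁷) = 71.58 dB
N = −174 + 71.58 + 1.03 = −101.39 dBm
SNR = P_sig − N = −84.2 − (−101.39) = 17.19 dB → 17.2 dB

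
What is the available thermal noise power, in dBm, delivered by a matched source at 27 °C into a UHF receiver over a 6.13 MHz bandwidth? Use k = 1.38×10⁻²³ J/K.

−106.0 dBm

T = 27 °C + 273.15 = 300.15 K
P_n = kTB = 1.38×10⁻²³ × 300.15 × 6.13×10⁶ = 2.54×10⁻¹⁴ W
In dBm: 10 log₁₀(2.54×10⁻¹⁴ / 10⁻³) = −106.0 dBm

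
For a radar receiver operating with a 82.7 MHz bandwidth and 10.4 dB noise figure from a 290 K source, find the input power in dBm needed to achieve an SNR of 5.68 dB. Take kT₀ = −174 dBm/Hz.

Sensitivity = −174 + 10 log₁₀(B) + NF + SNR_min
= −174 + 79.18 + 10.4 + 5.68
= −78.74 dBm → −78.7 dBm

−78.7 dBm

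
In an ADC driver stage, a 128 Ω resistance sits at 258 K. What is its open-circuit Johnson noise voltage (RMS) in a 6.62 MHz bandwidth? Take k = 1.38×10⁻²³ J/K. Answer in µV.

V_n = √(4kTRB)
4kTRB = 4 × 1.38×10⁻²³ × 258 × 1.28×10² × 6.62×10⁶ = 1.21×10⁻¹¹ V²
V_n = √(1.21×10⁻¹¹) = 3.47×10⁻⁶ V = 3.47 µV

3.47 µV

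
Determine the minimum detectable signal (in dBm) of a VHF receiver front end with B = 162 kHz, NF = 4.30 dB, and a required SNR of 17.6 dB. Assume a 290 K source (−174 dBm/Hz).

Sensitivity = −174 + 10 log₁₀(B) + NF + SNR_min
= −174 + 52.1 + 4.30 + 17.6
= −100.00 dBm → −100.0 dBm

−100.0 dBm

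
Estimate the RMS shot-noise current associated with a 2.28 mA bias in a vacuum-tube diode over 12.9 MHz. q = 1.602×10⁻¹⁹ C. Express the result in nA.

I_n = √(2qI·B)
2qI·B = 2 × 1.602×10⁻¹⁹ × 2.28×10⁻³ × 1.29×10⁷ = 9.42×10⁻¹⁵ A²
I_n = √(9.42×10⁻¹⁵) = 9.71×10⁻⁸ A = 97.1 nA

97.1 nA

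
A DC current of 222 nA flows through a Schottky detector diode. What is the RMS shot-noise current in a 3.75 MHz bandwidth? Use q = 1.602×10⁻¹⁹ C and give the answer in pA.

I_n = √(2qI·B)
2qI·B = 2 × 1.602×10⁻¹⁹ × 2.22×10⁻⁷ × 3.75×10⁶ = 2.67×10⁻¹⁹ A²
I_n = √(2.67×10⁻¹⁹) = 5.16×10⁻¹⁰ A = 516 pA

516 pA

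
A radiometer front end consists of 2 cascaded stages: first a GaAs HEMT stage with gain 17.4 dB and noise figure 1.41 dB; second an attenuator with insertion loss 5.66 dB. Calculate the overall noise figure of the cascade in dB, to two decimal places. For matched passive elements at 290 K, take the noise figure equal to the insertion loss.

Convert to linear (a loss of L dB is a gain of −L dB): F_i = 10^(NF_i/10), G_i = 10^(G_i,dB/10)
  Stage 1: F_1 = 10^(1.41/10) = 1.384, G_1 = 10^(17.4/10) = 54.95
  Stage 2: F_2 = 10^(5.66/10) = 3.681, G_2 = 10^(−5.66/10) = 0.2716
Friis cascade:
  F = 1.384 + (3.681 − 1)/54.95 = 1.432
NF = 10 log₁₀(1.432) = 1.56 dB

1.56 dB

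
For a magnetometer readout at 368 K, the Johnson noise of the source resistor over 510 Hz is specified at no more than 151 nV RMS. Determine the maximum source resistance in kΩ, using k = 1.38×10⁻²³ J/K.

Johnson–Nyquist: V_n = √(4kTRB) ⇒ R = V_n² / (4kTB)
4kTB = 4 × 1.38×10⁻²³ × 368 × 5.10×10² = 1.04×10⁻¹⁷
R = (1.51×10⁻⁷)² / 1.04×10⁻¹⁷ = 2.20×10³ Ω = 2.20 kΩ

2.20 kΩ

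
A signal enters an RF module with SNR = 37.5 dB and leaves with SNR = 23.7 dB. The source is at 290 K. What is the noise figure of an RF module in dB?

13.8 dB

NF (dB) = SNR_in(dB) − SNR_out(dB) when the source is at T₀
NF = 37.5 − 23.7 = 13.8 dB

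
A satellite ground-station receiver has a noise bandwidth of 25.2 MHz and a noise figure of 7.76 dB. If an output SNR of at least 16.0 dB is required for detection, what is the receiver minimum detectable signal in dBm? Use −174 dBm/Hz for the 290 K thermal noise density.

−76.2 dBm

Sensitivity = −174 + 10 log₁₀(B) + NF + SNR_min
= −174 + 74.01 + 7.76 + 16.0
= −76.23 dBm → −76.2 dBm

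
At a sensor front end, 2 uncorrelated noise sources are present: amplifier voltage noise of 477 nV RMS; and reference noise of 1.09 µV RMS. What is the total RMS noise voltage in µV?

1.19 µV

Uncorrelated sources add in power (mean-square): V_tot = √(ΣV_i²)
V_tot = √[(4.77×10⁻⁷)² + (1.09×10⁻⁶)²] = 1.19×10⁻⁶ V = 1.19 µV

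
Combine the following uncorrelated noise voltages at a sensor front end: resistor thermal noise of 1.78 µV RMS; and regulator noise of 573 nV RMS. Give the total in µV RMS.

Uncorrelated sources add in power (mean-square): V_tot = √(ΣV_i²)
V_tot = √[(1.78×10⁻⁶)² + (5.73×10⁻⁷)²] = 1.87×10⁻⁶ V = 1.87 µV

1.87 µV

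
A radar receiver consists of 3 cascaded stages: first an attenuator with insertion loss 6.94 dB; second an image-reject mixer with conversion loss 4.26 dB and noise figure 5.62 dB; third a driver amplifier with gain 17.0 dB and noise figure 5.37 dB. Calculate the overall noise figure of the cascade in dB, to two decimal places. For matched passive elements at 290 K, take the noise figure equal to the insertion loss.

Convert to linear (a loss of L dB is a gain of −L dB): F_i = 10^(NF_i/10), G_i = 10^(G_i,dB/10)
  Stage 1: F_1 = 10^(6.94/10) = 4.943, G_1 = 10^(−6.94/10) = 0.2023
  Stage 2: F_2 = 10^(5.62/10) = 3.648, G_2 = 10^(−4.26/10) = 0.3750
  Stage 3: F_3 = 10^(5.37/10) = 3.443, G_3 = 10^(17.0/10) = 50.12
Friis cascade:
  F = 4.943 + (3.648 − 1)/0.2023 + (3.443 − 1)/0.07586 = 50.24
NF = 10 log₁₀(50.24) = 17.01 dB

17.01 dB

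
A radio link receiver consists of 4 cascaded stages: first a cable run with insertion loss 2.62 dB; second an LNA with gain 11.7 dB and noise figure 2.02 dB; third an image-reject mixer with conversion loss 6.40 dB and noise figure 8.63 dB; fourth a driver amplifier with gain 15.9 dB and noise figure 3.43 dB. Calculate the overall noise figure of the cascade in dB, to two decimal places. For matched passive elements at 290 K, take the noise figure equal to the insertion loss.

Convert to linear (a loss of L dB is a gain of −L dB): F_i = 10^(NF_i/10), G_i = 10^(G_i,dB/10)
  Stage 1: F_1 = 10^(2.62/10) = 1.828, G_1 = 10^(−2.62/10) = 0.5470
  Stage 2: F_2 = 10^(2.02/10) = 1.592, G_2 = 10^(11.7/10) = 14.79
  Stage 3: F_3 = 10^(8.63/10) = 7.295, G_3 = 10^(−6.40/10) = 0.2291
  Stage 4: F_4 = 10^(3.43/10) = 2.203, G_4 = 10^(15.9/10) = 38.90
Friis cascade:
  F = 1.828 + (1.592 − 1)/0.5470 + (7.295 − 1)/8.091 + (2.203 − 1)/1.854 = 4.338
NF = 10 log₁₀(4.338) = 6.37 dB

6.37 dB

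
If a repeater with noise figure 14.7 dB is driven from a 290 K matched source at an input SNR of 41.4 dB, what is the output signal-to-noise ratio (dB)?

By definition F = SNR_in/SNR_out, so in dB: SNR_out = SNR_in − NF
SNR_out = 41.4 − 14.7 = 26.7 dB

26.7 dB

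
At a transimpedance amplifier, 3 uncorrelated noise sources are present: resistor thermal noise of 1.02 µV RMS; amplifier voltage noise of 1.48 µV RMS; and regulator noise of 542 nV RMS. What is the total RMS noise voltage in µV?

1.88 µV

Uncorrelated sources add in power (mean-square): V_tot = √(ΣV_i²)
V_tot = √[(1.02×10⁻⁶)² + (1.48×10⁻⁶)² + (5.42×10⁻⁷)²] = 1.88×10⁻⁶ V = 1.88 µV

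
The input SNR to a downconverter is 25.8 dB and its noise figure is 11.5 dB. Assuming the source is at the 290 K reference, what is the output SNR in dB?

By definition F = SNR_in/SNR_out, so in dB: SNR_out = SNR_in − NF
SNR_out = 25.8 − 11.5 = 14.3 dB

14.3 dB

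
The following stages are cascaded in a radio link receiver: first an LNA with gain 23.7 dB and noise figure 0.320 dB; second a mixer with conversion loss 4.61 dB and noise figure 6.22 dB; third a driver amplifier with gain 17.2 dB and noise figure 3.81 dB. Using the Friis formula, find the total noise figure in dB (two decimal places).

Convert to linear (a loss of L dB is a gain of −L dB): F_i = 10^(NF_i/10), G_i = 10^(G_i,dB/10)
  Stage 1: F_1 = 10^(0.320/10) = 1.076, G_1 = 10^(23.7/10) = 234.4
  Stage 2: F_2 = 10^(6.22/10) = 4.188, G_2 = 10^(−4.61/10) = 0.3459
  Stage 3: F_3 = 10^(3.81/10) = 2.404, G_3 = 10^(17.2/10) = 52.48
Friis cascade:
  F = 1.076 + (4.188 − 1)/234.4 + (2.404 − 1)/81.10 = 1.107
NF = 10 log₁₀(1.107) = 0.44 dB

0.44 dB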